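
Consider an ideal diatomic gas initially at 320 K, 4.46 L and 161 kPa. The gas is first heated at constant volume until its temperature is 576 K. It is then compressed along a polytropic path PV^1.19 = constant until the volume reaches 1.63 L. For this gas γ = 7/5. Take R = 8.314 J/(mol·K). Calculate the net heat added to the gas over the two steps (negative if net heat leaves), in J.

n = P₁V₁/(RT₁) = 161×4.46/(8.314×320) = 0.270 mol.
Step 1 — Isochoric: V stays 4.46 L; P/T = const ⇒ T₂ = 576 K, P₂ = 290 kPa.
W = 0 (no volume change).
ΔU = nCvΔT = 0.270×20.8×(576−320) = 1440 J.
Q = ΔU = 1440 J.
State after step 1: P = 290 kPa, V = 4.46 L, T = 576 K.
Step 2 — Polytropic n=1.19: T₂ = T₁(V₁/V₂)^(n−1) = 576×(2.74)^0.19 = 697 K; P₂ = P₁(V₁/V₂)^n = 960 kPa.
W = (P₁V₁−P₂V₂)/(n−1) = (290×4.46−960×1.63)/0.19 = -1430 J.
ΔU = nCvΔT = 0.270×20.8×(697−576) = 681 J.
Q = ΔU + W = -753 J.
Net over both steps: W = -1430 J, Q = 683 J, ΔU = 2120 J.

683 J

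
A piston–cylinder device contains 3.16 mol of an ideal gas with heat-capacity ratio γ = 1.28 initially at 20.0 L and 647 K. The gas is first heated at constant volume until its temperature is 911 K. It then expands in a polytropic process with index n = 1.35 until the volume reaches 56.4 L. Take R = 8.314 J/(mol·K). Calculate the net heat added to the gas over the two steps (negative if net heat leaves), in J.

P₁ = nRT₁/V₁ = 3.16×8.314×647/20.0 = 850 kPa.
Step 1 — Isochoric: V stays 20.0 L; P/T = const ⇒ T₂ = 911 K, P₂ = 1200 kPa.
W = 0 (no volume change).
ΔU = nCvΔT = 3.16×29.7×(911−647) = 24800 J.
Q = ΔU = 24800 J.
State after step 1: P = 1200 kPa, V = 20.0 L, T = 911 K.
Step 2 — Polytropic n=1.35: T₂ = T₁(V₁/V₂)^(n−1) = 911×(0.355)^0.35 = 634 K; P₂ = P₁(V₁/V₂)^n = 295 kPa.
W = (P₁V₁−P₂V₂)/(n−1) = (1200×20.0−295×56.4)/0.35 = 20800 J.
ΔU = nCvΔT = 3.16×29.7×(634−911) = -26000 J.
Q = ΔU + W = -5200 J.
Net over both steps: W = 20800 J, Q = 19600 J, ΔU = -1240 J.

19600 J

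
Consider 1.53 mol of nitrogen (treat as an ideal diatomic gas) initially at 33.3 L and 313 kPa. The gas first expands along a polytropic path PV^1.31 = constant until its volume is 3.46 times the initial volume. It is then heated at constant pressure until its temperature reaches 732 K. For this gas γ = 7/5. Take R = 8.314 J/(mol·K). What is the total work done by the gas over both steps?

T₁ = P₁V₁/(nR) = 313×33.3/(1.53×8.314) = 819 K.
Step 1 — Polytropic n=1.31: T₂ = T₁(V₁/V₂)^(n−1) = 819×(0.289)^0.31 = 558 K; P₂ = P₁(V₁/V₂)^n = 61.6 kPa.
W = (P₁V₁−P₂V₂)/(n−1) = (313×33.3−61.6×115)/0.31 = 10700 J.
ΔU = nCvΔT = 1.53×20.8×(558−819) = -8320 J.
Q = ΔU + W = 2420 J.
State after step 1: P = 61.6 kPa, V = 115 L, T = 558 K.
Step 2 — Isobaric: P stays 61.6 kPa; V/T = const ⇒ T₂ = 732 K, V₂ = 151 L.
W = PΔV = 61.6×(151−115) kPa·L = 2220 J.
ΔU = nCvΔT = 1.53×20.8×(732−558) = 5540 J.
Q = ΔU + W = nCpΔT = 7760 J.
Net over both steps: W = 13000 J, Q = 10200 J, ΔU = -2780 J.

13000 J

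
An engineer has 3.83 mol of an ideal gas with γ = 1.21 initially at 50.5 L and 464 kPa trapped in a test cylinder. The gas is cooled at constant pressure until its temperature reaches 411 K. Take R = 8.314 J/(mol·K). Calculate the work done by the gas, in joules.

T₁ = P₁V₁/(nR) = 464×50.5/(3.83×8.314) = 736 K.
Isobaric: P stays 464 kPa; V/T = const ⇒ T₂ = 411 K, V₂ = 28.2 L.
W = PΔV = 464×(28.2−50.5) kPa·L = -10300 J.

-10300 J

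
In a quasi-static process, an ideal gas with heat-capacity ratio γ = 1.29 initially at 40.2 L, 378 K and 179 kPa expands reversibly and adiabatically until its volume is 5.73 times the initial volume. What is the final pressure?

18.8 kPa

Adiabatic: TV^(γ−1) = const ⇒ T₂ = 378×(0.175)^0.290 = 228 K; PV^γ = const ⇒ P₂ = 18.8 kPa.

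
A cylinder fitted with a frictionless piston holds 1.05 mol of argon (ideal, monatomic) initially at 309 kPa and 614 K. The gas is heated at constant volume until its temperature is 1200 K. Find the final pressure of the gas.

604 kPa

V₁ = nRT₁/P₁ = 1.05×8.314×614/309 = 17.3 L.
Isochoric: V stays 17.3 L; P/T = const ⇒ T₂ = 1200 K, P₂ = 604 kPa.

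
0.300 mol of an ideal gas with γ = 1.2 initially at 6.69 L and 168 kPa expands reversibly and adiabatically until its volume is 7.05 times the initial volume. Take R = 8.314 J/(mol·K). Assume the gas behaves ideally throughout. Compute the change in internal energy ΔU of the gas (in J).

-1820 J

T₁ = P₁V₁/(nR) = 168×6.69/(0.300×8.314) = 451 K.
Adiabatic: TV^(γ−1) = const ⇒ T₂ = 451×(0.142)^0.200 = 305 K; PV^γ = const ⇒ P₂ = 16.1 kPa.
For an ideal gas ΔU = nCvΔT with Cv = R/(γ−1) = 41.6 J/(mol·K).
ΔU = 0.300×41.6×(305−451) = -1820 J.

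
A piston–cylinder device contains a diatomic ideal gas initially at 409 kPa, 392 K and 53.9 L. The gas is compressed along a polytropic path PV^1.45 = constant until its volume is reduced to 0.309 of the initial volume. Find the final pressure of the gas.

2250 kPa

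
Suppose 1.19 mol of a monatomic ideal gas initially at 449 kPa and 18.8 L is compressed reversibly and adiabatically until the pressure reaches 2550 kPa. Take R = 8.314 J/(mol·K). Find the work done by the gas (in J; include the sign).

-12700 J

T₁ = P₁V₁/(nR) = 449×18.8/(1.19×8.314) = 853 K.
Adiabatic: T₂/T₁ = (P₂/P₁)^((γ−1)/γ) ⇒ T₂ = 853×(5.68)^0.400 = 1710 K; V₂ = 6.63 L.
ΔU = nCvΔT = 1.19×12.5×(1710−853) = 12700 J.
Q = 0 for an adiabatic process, so W = −ΔU = -12700 J.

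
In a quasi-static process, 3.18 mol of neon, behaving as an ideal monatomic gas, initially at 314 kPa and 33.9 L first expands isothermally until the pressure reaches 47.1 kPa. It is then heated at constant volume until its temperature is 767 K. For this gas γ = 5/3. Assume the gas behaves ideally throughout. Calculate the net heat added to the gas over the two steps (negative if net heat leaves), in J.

T₁ = P₁V₁/(nR) = 314×33.9/(3.18×8.314) = 403 K.
Step 1 — Isothermal: T stays 403 K; PV = const ⇒ V₂ = 226 L, P₂ = 47.1 kPa.
ΔU = 0 (ideal gas, T constant).
W = nRT ln(V₂/V₁) = 3.18×8.314×403×ln(6.67) = 20200 J.
Q = ΔU + W = 20200 J.
State after step 1: P = 47.1 kPa, V = 226 L, T = 403 K.
Step 2 — Isochoric: V stays 226 L; P/T = const ⇒ T₂ = 767 K, P₂ = 89.7 kPa.
W = 0 (no volume change).
ΔU = nCvΔT = 3.18×12.5×(767−403) = 14500 J.
Q = ΔU = 14500 J.
Net over both steps: W = 20200 J, Q = 34600 J, ΔU = 14500 J.

34600 J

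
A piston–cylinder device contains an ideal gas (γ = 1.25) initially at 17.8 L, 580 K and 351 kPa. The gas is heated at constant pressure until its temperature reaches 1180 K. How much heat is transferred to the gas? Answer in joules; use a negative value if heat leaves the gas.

32300 J

n = P₁V₁/(RT₁) = 351×17.8/(8.314×580) = 1.30 mol.
Isobaric: P stays 351 kPa; V/T = const ⇒ T₂ = 1180 K, V₂ = 36.2 L.
W = PΔV = 351×(36.2−17.8) kPa·L = 6460 J.
ΔU = nCvΔT = 1.30×33.3×(1180−580) = 25900 J.
Q = ΔU + W = nCpΔT = 32300 J.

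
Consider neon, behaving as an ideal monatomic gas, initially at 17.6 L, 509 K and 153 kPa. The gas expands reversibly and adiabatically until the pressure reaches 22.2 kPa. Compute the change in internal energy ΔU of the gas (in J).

-2170 J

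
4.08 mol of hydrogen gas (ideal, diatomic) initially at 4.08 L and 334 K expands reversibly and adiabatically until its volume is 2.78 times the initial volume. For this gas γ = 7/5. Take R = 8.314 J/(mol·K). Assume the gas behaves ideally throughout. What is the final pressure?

P₁ = nRT₁/V₁ = 4.08×8.314×334/4.08 = 2780 kPa.
Adiabatic: TV^(γ−1) = const ⇒ T₂ = 334×(0.360)^0.400 = 222 K; PV^γ = const ⇒ P₂ = 664 kPa.

664 kPa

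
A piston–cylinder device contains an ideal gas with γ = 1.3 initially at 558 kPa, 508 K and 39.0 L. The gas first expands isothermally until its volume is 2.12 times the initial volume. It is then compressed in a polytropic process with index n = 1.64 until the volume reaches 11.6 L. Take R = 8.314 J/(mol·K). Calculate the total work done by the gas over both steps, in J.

-69200 J

n = P₁V₁/(RT₁) = 558×39.0/(8.314×508) = 5.15 mol.
Step 1 — Isothermal: T stays 508 K; PV = const ⇒ V₂ = 82.7 L, P₂ = 263 kPa.
ΔU = 0 (ideal gas, T constant).
W = nRT ln(V₂/V₁) = 5.15×8.314×508×ln(2.12) = 16400 J.
Q = ΔU + W = 16400 J.
State after step 1: P = 263 kPa, V = 82.7 L, T = 508 K.
Step 2 — Polytropic n=1.64: T₂ = T₁(V₁/V₂)^(n−1) = 508×(7.13)^0.64 = 1790 K; P₂ = P₁(V₁/V₂)^n = 6590 kPa.
W = (P₁V₁−P₂V₂)/(n−1) = (263×82.7−6590×11.6)/0.64 = -85500 J.
ΔU = nCvΔT = 5.15×27.7×(1790−508) = 182000 J.
Q = ΔU + W = 96900 J.
Net over both steps: W = -69200 J, Q = 113000 J, ΔU = 182000 J.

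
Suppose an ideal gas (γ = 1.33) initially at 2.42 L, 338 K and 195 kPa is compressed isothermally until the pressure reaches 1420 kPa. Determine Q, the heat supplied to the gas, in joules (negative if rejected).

-937 J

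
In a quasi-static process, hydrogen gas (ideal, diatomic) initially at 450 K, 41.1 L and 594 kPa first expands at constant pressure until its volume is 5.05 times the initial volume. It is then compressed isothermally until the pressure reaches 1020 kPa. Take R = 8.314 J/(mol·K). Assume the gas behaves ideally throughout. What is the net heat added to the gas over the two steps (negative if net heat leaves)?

279000 J

n = P₁V₁/(RT₁) = 594×41.1/(8.314×450) = 6.53 mol.
Step 1 — Isobaric: P stays 594 kPa; V/T = const ⇒ T₂ = 2270 K, V₂ = 208 L.
W = PΔV = 594×(208−41.1) kPa·L = 98900 J.
ΔU = nCvΔT = 6.53×20.8×(2270−450) = 247000 J.
Q = ΔU + W = nCpΔT = 346000 J.
State after step 1: P = 594 kPa, V = 208 L, T = 2270 K.
Step 2 — Isothermal: T stays 2270 K; PV = const ⇒ V₂ = 121 L, P₂ = 1020 kPa.
ΔU = 0 (ideal gas, T constant).
W = nRT ln(V₂/V₁) = 6.53×8.314×2270×ln(0.582) = -66700 J.
Q = ΔU + W = -66700 J.
Net over both steps: W = 32200 J, Q = 279000 J, ΔU = 247000 J.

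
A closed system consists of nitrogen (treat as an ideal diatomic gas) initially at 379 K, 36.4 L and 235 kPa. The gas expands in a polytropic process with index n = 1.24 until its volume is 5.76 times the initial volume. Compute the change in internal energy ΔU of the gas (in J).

n = P₁V₁/(RT₁) = 235×36.4/(8.314×379) = 2.71 mol.
Polytropic n=1.24: T₂ = T₁(V₁/V₂)^(n−1) = 379×(0.174)^0.24 = 249 K; P₂ = P₁(V₁/V₂)^n = 26.8 kPa.
For an ideal gas ΔU = nCvΔT with Cv = (5/2)R = 20.8 J/(mol·K).
ΔU = 2.71×20.8×(249−379) = -7340 J.

-7340 J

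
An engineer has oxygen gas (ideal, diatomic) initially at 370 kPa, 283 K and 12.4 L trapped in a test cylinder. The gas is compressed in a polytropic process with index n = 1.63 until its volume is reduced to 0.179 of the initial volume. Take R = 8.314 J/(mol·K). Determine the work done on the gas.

n = P₁V₁/(RT₁) = 370×12.4/(8.314×283) = 1.95 mol.
Polytropic n=1.63: T₂ = T₁(V₁/V₂)^(n−1) = 283×(5.59)^0.63 = 837 K; P₂ = P₁(V₁/V₂)^n = 6110 kPa.
W = (P₁V₁−P₂V₂)/(n−1) = (370×12.4−6110×2.22)/0.63 = -14200 J.
Work done on the gas = −W_by = 14200 J.

14200 J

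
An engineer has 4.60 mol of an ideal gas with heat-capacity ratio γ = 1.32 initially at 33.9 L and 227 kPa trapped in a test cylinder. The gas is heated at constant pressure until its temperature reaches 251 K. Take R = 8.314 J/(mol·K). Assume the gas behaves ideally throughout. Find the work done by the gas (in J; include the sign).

1900 J

T₁ = P₁V₁/(nR) = 227×33.9/(4.60×8.314) = 201 K.
Isobaric: P stays 227 kPa; V/T = const ⇒ T₂ = 251 K, V₂ = 42.3 L.
W = PΔV = 227×(42.3−33.9) kPa·L = 1900 J.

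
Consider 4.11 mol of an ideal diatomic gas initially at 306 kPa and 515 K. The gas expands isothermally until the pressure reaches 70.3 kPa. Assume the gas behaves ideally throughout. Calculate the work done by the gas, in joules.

25900 J

V₁ = nRT₁/P₁ = 4.11×8.314×515/306 = 57.5 L.
Isothermal: T stays 515 K; PV = const ⇒ V₂ = 250 L, P₂ = 70.3 kPa.
W = nRT ln(V₂/V₁) = 4.11×8.314×515×ln(4.35) = 25900 J.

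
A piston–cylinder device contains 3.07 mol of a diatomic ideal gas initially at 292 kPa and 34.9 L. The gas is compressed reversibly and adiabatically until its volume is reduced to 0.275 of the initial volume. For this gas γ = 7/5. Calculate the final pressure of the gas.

T₁ = P₁V₁/(nR) = 292×34.9/(3.07×8.314) = 399 K.
Adiabatic: TV^(γ−1) = const ⇒ T₂ = 399×(3.64)^0.400 = 669 K; PV^γ = const ⇒ P₂ = 1780 kPa.

1780 kPa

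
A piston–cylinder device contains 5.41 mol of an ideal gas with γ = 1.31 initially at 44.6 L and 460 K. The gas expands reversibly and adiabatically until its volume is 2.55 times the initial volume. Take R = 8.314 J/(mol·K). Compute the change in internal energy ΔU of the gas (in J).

-16800 J

P₁ = nRT₁/V₁ = 5.41×8.314×460/44.6 = 464 kPa.
Adiabatic: TV^(γ−1) = const ⇒ T₂ = 460×(0.392)^0.310 = 344 K; PV^γ = const ⇒ P₂ = 136 kPa.
For an ideal gas ΔU = nCvΔT with Cv = R/(γ−1) = 26.8 J/(mol·K).
ΔU = 5.41×26.8×(344−460) = -16800 J.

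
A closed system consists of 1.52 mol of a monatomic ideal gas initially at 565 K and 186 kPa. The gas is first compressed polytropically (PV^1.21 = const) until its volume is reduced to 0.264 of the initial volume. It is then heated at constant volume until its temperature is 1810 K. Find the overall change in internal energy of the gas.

23600 J

V₁ = nRT₁/P₁ = 1.52×8.314×565/186 = 38.4 L.
Step 1 — Polytropic n=1.21: T₂ = T₁(V₁/V₂)^(n−1) = 565×(3.79)^0.21 = 747 K; P₂ = P₁(V₁/V₂)^n = 932 kPa.
W = (P₁V₁−P₂V₂)/(n−1) = (186×38.4−932×10.1)/0.21 = -11000 J.
ΔU = nCvΔT = 1.52×12.5×(747−565) = 3460 J.
Q = ΔU + W = -7520 J.
State after step 1: P = 932 kPa, V = 10.1 L, T = 747 K.
Step 2 — Isochoric: V stays 10.1 L; P/T = const ⇒ T₂ = 1810 K, P₂ = 2260 kPa.
W = 0 (no volume change).
ΔU = nCvΔT = 1.52×12.5×(1810−747) = 20100 J.
Q = ΔU = 20100 J.
Net over both steps: W = -11000 J, Q = 12600 J, ΔU = 23600 J.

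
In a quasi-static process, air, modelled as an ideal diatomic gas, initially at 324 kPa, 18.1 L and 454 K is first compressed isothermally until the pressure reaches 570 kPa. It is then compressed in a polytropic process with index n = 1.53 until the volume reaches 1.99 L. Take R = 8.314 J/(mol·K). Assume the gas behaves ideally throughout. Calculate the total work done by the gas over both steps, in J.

-18700 J

n = P₁V₁/(RT₁) = 324×18.1/(8.314×454) = 1.55 mol.
Step 1 — Isothermal: T stays 454 K; PV = const ⇒ V₂ = 10.3 L, P₂ = 570 kPa.
ΔU = 0 (ideal gas, T constant).
W = nRT ln(V₂/V₁) = 1.55×8.314×454×ln(0.568) = -3310 J.
Q = ΔU + W = -3310 J.
State after step 1: P = 570 kPa, V = 10.3 L, T = 454 K.
Step 2 — Polytropic n=1.53: T₂ = T₁(V₁/V₂)^(n−1) = 454×(5.17)^0.53 = 1080 K; P₂ = P₁(V₁/V₂)^n = 7040 kPa.
W = (P₁V₁−P₂V₂)/(n−1) = (570×10.3−7040×1.99)/0.53 = -15400 J.
ΔU = nCvΔT = 1.55×20.8×(1080−454) = 20400 J.
Q = ΔU + W = 4990 J.
Net over both steps: W = -18700 J, Q = 1680 J, ΔU = 20400 J.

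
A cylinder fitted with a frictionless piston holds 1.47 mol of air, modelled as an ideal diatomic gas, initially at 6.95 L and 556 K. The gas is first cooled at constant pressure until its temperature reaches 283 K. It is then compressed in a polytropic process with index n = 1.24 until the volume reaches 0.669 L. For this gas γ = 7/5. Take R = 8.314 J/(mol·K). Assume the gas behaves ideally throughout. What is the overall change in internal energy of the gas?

-4090 J

P₁ = nRT₁/V₁ = 1.47×8.314×556/6.95 = 978 kPa.
Step 1 — Isobaric: P stays 978 kPa; V/T = const ⇒ T₂ = 283 K, V₂ = 3.54 L.
W = PΔV = 978×(3.54−6.95) kPa·L = -3340 J.
ΔU = nCvΔT = 1.47×20.8×(283−556) = -8340 J.
Q = ΔU + W = nCpΔT = -11700 J.
State after step 1: P = 978 kPa, V = 3.54 L, T = 283 K.
Step 2 — Polytropic n=1.24: T₂ = T₁(V₁/V₂)^(n−1) = 283×(5.29)^0.24 = 422 K; P₂ = P₁(V₁/V₂)^n = 7710 kPa.
W = (P₁V₁−P₂V₂)/(n−1) = (978×3.54−7710×0.669)/0.24 = -7080 J.
ΔU = nCvΔT = 1.47×20.8×(422−283) = 4250 J.
Q = ΔU + W = -2830 J.
Net over both steps: W = -10400 J, Q = -14500 J, ΔU = -4090 J.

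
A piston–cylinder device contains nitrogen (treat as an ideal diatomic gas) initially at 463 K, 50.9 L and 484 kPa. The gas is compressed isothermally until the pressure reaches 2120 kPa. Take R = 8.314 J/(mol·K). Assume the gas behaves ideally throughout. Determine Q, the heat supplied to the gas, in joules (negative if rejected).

n = P₁V₁/(RT₁) = 484×50.9/(8.314×463) = 6.40 mol.
Isothermal: T stays 463 K; PV = const ⇒ V₂ = 11.6 L, P₂ = 2120 kPa.
ΔU = 0 (ideal gas, T constant).
W = nRT ln(V₂/V₁) = 6.40×8.314×463×ln(0.228) = -36400 J.
Q = ΔU + W = -36400 J.

-36400 J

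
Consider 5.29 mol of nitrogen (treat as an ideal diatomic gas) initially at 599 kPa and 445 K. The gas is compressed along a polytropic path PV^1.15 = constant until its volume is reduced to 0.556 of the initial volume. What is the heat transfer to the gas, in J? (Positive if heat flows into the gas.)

-7510 J

V₁ = nRT₁/P₁ = 5.29×8.314×445/599 = 32.7 L.
Polytropic n=1.15: T₂ = T₁(V₁/V₂)^(n−1) = 445×(1.80)^0.15 = 486 K; P₂ = P₁(V₁/V₂)^n = 1180 kPa.
W = (P₁V₁−P₂V₂)/(n−1) = (599×32.7−1180×18.2)/0.15 = -12000 J.
ΔU = nCvΔT = 5.29×20.8×(486−445) = 4500 J.
Q = ΔU + W = -7510 J.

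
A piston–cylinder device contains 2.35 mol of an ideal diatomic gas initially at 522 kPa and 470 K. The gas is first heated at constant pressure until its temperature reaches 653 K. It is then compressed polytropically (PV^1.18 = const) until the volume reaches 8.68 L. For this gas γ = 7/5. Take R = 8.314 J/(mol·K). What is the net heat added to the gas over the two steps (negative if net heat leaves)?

V₁ = nRT₁/P₁ = 2.35×8.314×470/522 = 17.6 L.
Step 1 — Isobaric: P stays 522 kPa; V/T = const ⇒ T₂ = 653 K, V₂ = 24.4 L.
W = PΔV = 522×(24.4−17.6) kPa·L = 3580 J.
ΔU = nCvΔT = 2.35×20.8×(653−470) = 8940 J.
Q = ΔU + W = nCpΔT = 12500 J.
State after step 1: P = 522 kPa, V = 24.4 L, T = 653 K.
Step 2 — Polytropic n=1.18: T₂ = T₁(V₁/V₂)^(n−1) = 653×(2.82)^0.18 = 787 K; P₂ = P₁(V₁/V₂)^n = 1770 kPa.
W = (P₁V₁−P₂V₂)/(n−1) = (522×24.4−1770×8.68)/0.18 = -14500 J.
ΔU = nCvΔT = 2.35×20.8×(787−653) = 6530 J.
Q = ΔU + W = -7990 J.
Net over both steps: W = -10900 J, Q = 4530 J, ΔU = 15500 J.

4530 J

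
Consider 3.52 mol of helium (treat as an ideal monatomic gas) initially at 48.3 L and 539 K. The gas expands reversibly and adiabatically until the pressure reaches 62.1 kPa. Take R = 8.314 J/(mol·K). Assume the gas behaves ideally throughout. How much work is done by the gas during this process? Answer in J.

P₁ = nRT₁/V₁ = 3.52×8.314×539/48.3 = 327 kPa.
Adiabatic: T₂/T₁ = (P₂/P₁)^((γ−1)/γ) ⇒ T₂ = 539×(0.190)^0.400 = 277 K; V₂ = 131 L.
ΔU = nCvΔT = 3.52×12.5×(277−539) = -11500 J.
Q = 0 for an adiabatic process, so W = −ΔU = 11500 J.

11500 J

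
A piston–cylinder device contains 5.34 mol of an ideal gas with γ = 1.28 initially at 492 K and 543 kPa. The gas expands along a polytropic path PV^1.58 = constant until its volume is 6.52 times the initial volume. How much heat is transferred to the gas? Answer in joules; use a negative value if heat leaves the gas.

V₁ = nRT₁/P₁ = 5.34×8.314×492/543 = 40.2 L.
Polytropic n=1.58: T₂ = T₁(V₁/V₂)^(n−1) = 492×(0.153)^0.58 = 166 K; P₂ = P₁(V₁/V₂)^n = 28.1 kPa.
W = (P₁V₁−P₂V₂)/(n−1) = (543×40.2−28.1×262)/0.58 = 25000 J.
ΔU = nCvΔT = 5.34×29.7×(166−492) = -51700 J.
Q = ΔU + W = -26700 J.

-26700 J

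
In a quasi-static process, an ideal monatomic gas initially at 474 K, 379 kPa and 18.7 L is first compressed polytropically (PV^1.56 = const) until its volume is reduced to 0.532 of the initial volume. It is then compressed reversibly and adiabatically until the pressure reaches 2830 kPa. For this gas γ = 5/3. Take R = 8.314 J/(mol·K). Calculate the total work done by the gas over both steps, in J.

n = P₁V₁/(RT₁) = 379×18.7/(8.314×474) = 1.80 mol.
Step 1 — Polytropic n=1.56: T₂ = T₁(V₁/V₂)^(n−1) = 474×(1.88)^0.56 = 675 K; P₂ = P₁(V₁/V₂)^n = 1010 kPa.
W = (P₁V₁−P₂V₂)/(n−1) = (379×18.7−1010×9.95)/0.56 = -5370 J.
ΔU = nCvΔT = 1.80×12.5×(675−474) = 4510 J.
Q = ΔU + W = -858 J.
State after step 1: P = 1010 kPa, V = 9.95 L, T = 675 K.
Step 2 — Adiabatic: T₂/T₁ = (P₂/P₁)^((γ−1)/γ) ⇒ T₂ = 675×(2.79)^0.400 = 1020 K; V₂ = 5.38 L.
ΔU = nCvΔT = 1.80×12.5×(1020−675) = 7680 J.
Q = 0 for an adiabatic process, so W = −ΔU = -7680 J.
Net over both steps: W = -13000 J, Q = -858 J, ΔU = 12200 J.

-13000 J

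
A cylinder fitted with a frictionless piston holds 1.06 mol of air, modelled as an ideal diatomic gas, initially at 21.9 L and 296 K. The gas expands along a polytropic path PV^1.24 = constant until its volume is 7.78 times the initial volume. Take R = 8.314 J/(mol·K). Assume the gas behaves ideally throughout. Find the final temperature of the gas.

181 K

P₁ = nRT₁/V₁ = 1.06×8.314×296/21.9 = 119 kPa.
Polytropic n=1.24: T₂ = T₁(V₁/V₂)^(n−1) = 296×(0.129)^0.24 = 181 K; P₂ = P₁(V₁/V₂)^n = 9.36 kPa.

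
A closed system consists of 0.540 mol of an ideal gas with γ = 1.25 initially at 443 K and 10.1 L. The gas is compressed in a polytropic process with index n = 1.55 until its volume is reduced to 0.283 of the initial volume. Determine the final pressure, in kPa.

1390 kPa

P₁ = nRT₁/V₁ = 0.540×8.314×443/10.1 = 197 kPa.
Polytropic n=1.55: T₂ = T₁(V₁/V₂)^(n−1) = 443×(3.53)^0.55 = 887 K; P₂ = P₁(V₁/V₂)^n = 1390 kPa.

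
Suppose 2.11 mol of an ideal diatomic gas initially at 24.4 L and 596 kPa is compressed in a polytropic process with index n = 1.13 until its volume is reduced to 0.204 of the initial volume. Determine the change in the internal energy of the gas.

8350 J

T₁ = P₁V₁/(nR) = 596×24.4/(2.11×8.314) = 829 K.
Polytropic n=1.13: T₂ = T₁(V₁/V₂)^(n−1) = 829×(4.90)^0.13 = 1020 K; P₂ = P₁(V₁/V₂)^n = 3590 kPa.
For an ideal gas ΔU = nCvΔT with Cv = (5/2)R = 20.8 J/(mol·K).
ΔU = 2.11×20.8×(1020−829) = 8350 J.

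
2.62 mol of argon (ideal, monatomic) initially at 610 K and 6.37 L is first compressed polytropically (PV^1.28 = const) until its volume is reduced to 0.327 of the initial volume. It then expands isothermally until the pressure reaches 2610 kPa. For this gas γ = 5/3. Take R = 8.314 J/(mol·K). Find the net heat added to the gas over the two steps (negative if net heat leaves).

P₁ = nRT₁/V₁ = 2.62×8.314×610/6.37 = 2090 kPa.
Step 1 — Polytropic n=1.28: T₂ = T₁(V₁/V₂)^(n−1) = 610×(3.06)^0.28 = 834 K; P₂ = P₁(V₁/V₂)^n = 8720 kPa.
W = (P₁V₁−P₂V₂)/(n−1) = (2090×6.37−8720×2.08)/0.28 = -17400 J.
ΔU = nCvΔT = 2.62×12.5×(834−610) = 7320 J.
Q = ΔU + W = -10100 J.
State after step 1: P = 8720 kPa, V = 2.08 L, T = 834 K.
Step 2 — Isothermal: T stays 834 K; PV = const ⇒ V₂ = 6.96 L, P₂ = 2610 kPa.
ΔU = 0 (ideal gas, T constant).
W = nRT ln(V₂/V₁) = 2.62×8.314×834×ln(3.34) = 21900 J.
Q = ΔU + W = 21900 J.
Net over both steps: W = 4490 J, Q = 11800 J, ΔU = 7320 J.

11800 J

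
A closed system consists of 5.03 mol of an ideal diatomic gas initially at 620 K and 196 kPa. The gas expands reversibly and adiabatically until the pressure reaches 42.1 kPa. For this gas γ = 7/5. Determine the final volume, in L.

V₁ = nRT₁/P₁ = 5.03×8.314×620/196 = 132 L.
Adiabatic: T₂/T₁ = (P₂/P₁)^((γ−1)/γ) ⇒ T₂ = 620×(0.215)^0.286 = 400 K; V₂ = 397 L.

397 L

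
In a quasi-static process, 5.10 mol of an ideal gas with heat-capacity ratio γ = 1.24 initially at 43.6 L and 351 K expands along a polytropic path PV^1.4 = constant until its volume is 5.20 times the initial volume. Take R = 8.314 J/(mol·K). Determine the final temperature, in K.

P₁ = nRT₁/V₁ = 5.10×8.314×351/43.6 = 341 kPa.
Polytropic n=1.4: T₂ = T₁(V₁/V₂)^(n−1) = 351×(0.192)^0.40 = 182 K; P₂ = P₁(V₁/V₂)^n = 33.9 kPa.

182 K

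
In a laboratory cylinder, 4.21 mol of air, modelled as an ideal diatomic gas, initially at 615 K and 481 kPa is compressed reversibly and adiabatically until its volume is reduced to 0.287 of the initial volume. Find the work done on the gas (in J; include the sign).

V₁ = nRT₁/P₁ = 4.21×8.314×615/481 = 44.8 L.
Adiabatic: TV^(γ−1) = const ⇒ T₂ = 615×(3.48)^0.400 = 1010 K; PV^γ = const ⇒ P₂ = 2760 kPa.
ΔU = nCvΔT = 4.21×20.8×(1010−615) = 34800 J.
Q = 0 for an adiabatic process, so W = −ΔU = -34800 J.
Work done on the gas = −W_by = 34800 J.

34800 J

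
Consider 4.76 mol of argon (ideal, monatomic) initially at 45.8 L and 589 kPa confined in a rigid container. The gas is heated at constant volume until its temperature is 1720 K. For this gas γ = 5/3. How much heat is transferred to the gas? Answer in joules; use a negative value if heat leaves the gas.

T₁ = P₁V₁/(nR) = 589×45.8/(4.76×8.314) = 682 K.
Isochoric: V stays 45.8 L; P/T = const ⇒ T₂ = 1720 K, P₂ = 1490 kPa.
W = 0 (no volume change).
ΔU = nCvΔT = 4.76×12.5×(1720−682) = 61600 J.
Q = ΔU = 61600 J.

61600 J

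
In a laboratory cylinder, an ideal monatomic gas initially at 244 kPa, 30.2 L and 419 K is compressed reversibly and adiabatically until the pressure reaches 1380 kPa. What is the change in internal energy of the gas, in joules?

11100 J

n = P₁V₁/(RT₁) = 244×30.2/(8.314×419) = 2.12 mol.
Adiabatic: T₂/T₁ = (P₂/P₁)^((γ−1)/γ) ⇒ T₂ = 419×(5.66)^0.400 = 838 K; V₂ = 10.7 L.
For an ideal gas ΔU = nCvΔT with Cv = (3/2)R = 12.5 J/(mol·K).
ΔU = 2.12×12.5×(838−419) = 11100 J.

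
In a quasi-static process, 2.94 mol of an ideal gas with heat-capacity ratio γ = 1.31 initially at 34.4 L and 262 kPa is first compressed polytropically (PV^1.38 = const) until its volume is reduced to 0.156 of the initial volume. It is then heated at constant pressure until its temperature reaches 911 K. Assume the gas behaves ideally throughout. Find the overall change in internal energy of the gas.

T₁ = P₁V₁/(nR) = 262×34.4/(2.94×8.314) = 369 K.
Step 1 — Polytropic n=1.38: T₂ = T₁(V₁/V₂)^(n−1) = 369×(6.41)^0.38 = 747 K; P₂ = P₁(V₁/V₂)^n = 3400 kPa.
W = (P₁V₁−P₂V₂)/(n−1) = (262×34.4−3400×5.37)/0.38 = -24300 J.
ΔU = nCvΔT = 2.94×26.8×(747−369) = 29800 J.
Q = ΔU + W = 5490 J.
State after step 1: P = 3400 kPa, V = 5.37 L, T = 747 K.
Step 2 — Isobaric: P stays 3400 kPa; V/T = const ⇒ T₂ = 911 K, V₂ = 6.54 L.
W = PΔV = 3400×(6.54−5.37) kPa·L = 4010 J.
ΔU = nCvΔT = 2.94×26.8×(911−747) = 12900 J.
Q = ΔU + W = nCpΔT = 16900 J.
Net over both steps: W = -20300 J, Q = 22400 J, ΔU = 42800 J.

42800 J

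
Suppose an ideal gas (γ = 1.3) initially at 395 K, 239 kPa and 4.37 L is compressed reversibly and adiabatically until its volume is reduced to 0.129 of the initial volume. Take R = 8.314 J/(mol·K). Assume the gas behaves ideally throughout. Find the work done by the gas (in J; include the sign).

n = P₁V₁/(RT₁) = 239×4.37/(8.314×395) = 0.318 mol.
Adiabatic: TV^(γ−1) = const ⇒ T₂ = 395×(7.75)^0.300 = 730 K; PV^γ = const ⇒ P₂ = 3420 kPa.
ΔU = nCvΔT = 0.318×27.7×(730−395) = 2950 J.
Q = 0 for an adiabatic process, so W = −ΔU = -2950 J.

-2950 J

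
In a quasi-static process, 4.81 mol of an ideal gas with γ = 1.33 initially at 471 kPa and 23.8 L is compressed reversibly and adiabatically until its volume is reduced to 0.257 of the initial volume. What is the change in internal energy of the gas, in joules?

T₁ = P₁V₁/(nR) = 471×23.8/(4.81×8.314) = 280 K.
Adiabatic: TV^(γ−1) = const ⇒ T₂ = 280×(3.89)^0.330 = 439 K; PV^γ = const ⇒ P₂ = 2870 kPa.
For an ideal gas ΔU = nCvΔT with Cv = R/(γ−1) = 25.2 J/(mol·K).
ΔU = 4.81×25.2×(439−280) = 19200 J.

19200 J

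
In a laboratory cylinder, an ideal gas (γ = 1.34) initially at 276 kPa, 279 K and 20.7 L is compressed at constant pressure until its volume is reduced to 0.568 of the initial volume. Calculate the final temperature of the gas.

Isobaric: P stays 276 kPa; V/T = const ⇒ T₂ = 158 K, V₂ = 11.8 L.

158 K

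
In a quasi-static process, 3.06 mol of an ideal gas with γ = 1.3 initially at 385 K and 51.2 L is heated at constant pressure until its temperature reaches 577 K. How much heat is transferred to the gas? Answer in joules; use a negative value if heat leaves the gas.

P₁ = nRT₁/V₁ = 3.06×8.314×385/51.2 = 191 kPa.
Isobaric: P stays 191 kPa; V/T = const ⇒ T₂ = 577 K, V₂ = 76.7 L.
W = PΔV = 191×(76.7−51.2) kPa·L = 4880 J.
ΔU = nCvΔT = 3.06×27.7×(577−385) = 16300 J.
Q = ΔU + W = nCpΔT = 21200 J.

21200 J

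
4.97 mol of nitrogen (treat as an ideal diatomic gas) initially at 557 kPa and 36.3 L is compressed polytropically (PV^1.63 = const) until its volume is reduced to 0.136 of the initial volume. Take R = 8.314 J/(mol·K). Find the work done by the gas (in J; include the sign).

T₁ = P₁V₁/(nR) = 557×36.3/(4.97×8.314) = 489 K.
Polytropic n=1.63: T₂ = T₁(V₁/V₂)^(n−1) = 489×(7.35)^0.63 = 1720 K; P₂ = P₁(V₁/V₂)^n = 14400 kPa.
W = (P₁V₁−P₂V₂)/(n−1) = (557×36.3−14400×4.94)/0.63 = -80700 J.

-80700 J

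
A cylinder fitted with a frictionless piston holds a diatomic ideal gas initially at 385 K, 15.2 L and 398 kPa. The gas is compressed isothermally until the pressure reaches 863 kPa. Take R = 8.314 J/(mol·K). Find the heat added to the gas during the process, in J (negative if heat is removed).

-4680 J

n = P₁V₁/(RT₁) = 398×15.2/(8.314×385) = 1.89 mol.
Isothermal: T stays 385 K; PV = const ⇒ V₂ = 7.01 L, P₂ = 863 kPa.
ΔU = 0 (ideal gas, T constant).
W = nRT ln(V₂/V₁) = 1.89×8.314×385×ln(0.461) = -4680 J.
Q = ΔU + W = -4680 J.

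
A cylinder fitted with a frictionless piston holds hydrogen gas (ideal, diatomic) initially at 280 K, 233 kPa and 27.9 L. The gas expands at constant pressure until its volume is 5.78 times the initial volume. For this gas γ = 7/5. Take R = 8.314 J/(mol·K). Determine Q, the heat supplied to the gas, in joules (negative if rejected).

109000 J

n = P₁V₁/(RT₁) = 233×27.9/(8.314×280) = 2.79 mol.
Isobaric: P stays 233 kPa; V/T = const ⇒ T₂ = 1620 K, V₂ = 161 L.
W = PΔV = 233×(161−27.9) kPa·L = 31100 J.
ΔU = nCvΔT = 2.79×20.8×(1620−280) = 77700 J.
Q = ΔU + W = nCpΔT = 109000 J.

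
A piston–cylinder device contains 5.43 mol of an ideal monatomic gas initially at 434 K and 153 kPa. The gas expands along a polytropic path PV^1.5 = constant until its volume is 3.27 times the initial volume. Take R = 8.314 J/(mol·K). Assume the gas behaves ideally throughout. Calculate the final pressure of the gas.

V₁ = nRT₁/P₁ = 5.43×8.314×434/153 = 128 L.
Polytropic n=1.5: T₂ = T₁(V₁/V₂)^(n−1) = 434×(0.306)^0.50 = 240 K; P₂ = P₁(V₁/V₂)^n = 25.9 kPa.

25.9 kPa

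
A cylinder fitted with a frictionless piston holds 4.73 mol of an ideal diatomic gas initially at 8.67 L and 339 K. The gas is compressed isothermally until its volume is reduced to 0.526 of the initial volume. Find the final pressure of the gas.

P₁ = nRT₁/V₁ = 4.73×8.314×339/8.67 = 1540 kPa.
Isothermal: T stays 339 K; PV = const ⇒ V₂ = 4.56 L, P₂ = 2920 kPa.

2920 kPa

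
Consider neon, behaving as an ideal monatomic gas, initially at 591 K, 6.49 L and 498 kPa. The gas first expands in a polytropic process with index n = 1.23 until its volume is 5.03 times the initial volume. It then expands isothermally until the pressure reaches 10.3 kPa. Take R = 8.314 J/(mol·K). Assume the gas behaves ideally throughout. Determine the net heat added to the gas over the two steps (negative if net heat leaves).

n = P₁V₁/(RT₁) = 498×6.49/(8.314×591) = 0.658 mol.
Step 1 — Polytropic n=1.23: T₂ = T₁(V₁/V₂)^(n−1) = 591×(0.199)^0.23 = 408 K; P₂ = P₁(V₁/V₂)^n = 68.3 kPa.
W = (P₁V₁−P₂V₂)/(n−1) = (498×6.49−68.3×32.6)/0.23 = 4360 J.
ΔU = nCvΔT = 0.658×12.5×(408−591) = -1500 J.
Q = ΔU + W = 2860 J.
State after step 1: P = 68.3 kPa, V = 32.6 L, T = 408 K.
Step 2 — Isothermal: T stays 408 K; PV = const ⇒ V₂ = 216 L, P₂ = 10.3 kPa.
ΔU = 0 (ideal gas, T constant).
W = nRT ln(V₂/V₁) = 0.658×8.314×408×ln(6.63) = 4220 J.
Q = ΔU + W = 4220 J.
Net over both steps: W = 8580 J, Q = 7070 J, ΔU = -1500 J.

7070 J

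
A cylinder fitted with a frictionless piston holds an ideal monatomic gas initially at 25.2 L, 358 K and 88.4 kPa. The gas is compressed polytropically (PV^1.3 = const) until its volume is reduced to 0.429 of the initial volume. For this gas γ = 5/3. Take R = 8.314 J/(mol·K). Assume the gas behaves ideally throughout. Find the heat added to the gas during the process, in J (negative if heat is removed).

-1180 J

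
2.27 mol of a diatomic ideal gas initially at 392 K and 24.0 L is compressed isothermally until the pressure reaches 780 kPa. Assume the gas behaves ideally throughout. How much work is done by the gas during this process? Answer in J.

P₁ = nRT₁/V₁ = 2.27×8.314×392/24.0 = 308 kPa.
Isothermal: T stays 392 K; PV = const ⇒ V₂ = 9.48 L, P₂ = 780 kPa.
W = nRT ln(V₂/V₁) = 2.27×8.314×392×ln(0.395) = -6870 J.

-6870 J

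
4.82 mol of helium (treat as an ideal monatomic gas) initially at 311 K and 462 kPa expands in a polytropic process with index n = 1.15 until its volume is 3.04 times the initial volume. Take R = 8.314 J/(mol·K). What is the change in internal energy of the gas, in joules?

-2870 J

V₁ = nRT₁/P₁ = 4.82×8.314×311/462 = 27.0 L.
Polytropic n=1.15: T₂ = T₁(V₁/V₂)^(n−1) = 311×(0.329)^0.15 = 263 K; P₂ = P₁(V₁/V₂)^n = 129 kPa.
For an ideal gas ΔU = nCvΔT with Cv = (3/2)R = 12.5 J/(mol·K).
ΔU = 4.82×12.5×(263−311) = -2870 J.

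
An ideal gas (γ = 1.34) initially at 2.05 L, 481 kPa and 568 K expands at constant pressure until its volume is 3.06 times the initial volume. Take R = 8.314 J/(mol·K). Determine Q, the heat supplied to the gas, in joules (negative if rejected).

8010 J

n = P₁V₁/(RT₁) = 481×2.05/(8.314×568) = 0.209 mol.
Isobaric: P stays 481 kPa; V/T = const ⇒ T₂ = 1740 K, V₂ = 6.27 L.
W = PΔV = 481×(6.27−2.05) kPa·L = 2030 J.
ΔU = nCvΔT = 0.209×24.5×(1740−568) = 5970 J.
Q = ΔU + W = nCpΔT = 8010 J.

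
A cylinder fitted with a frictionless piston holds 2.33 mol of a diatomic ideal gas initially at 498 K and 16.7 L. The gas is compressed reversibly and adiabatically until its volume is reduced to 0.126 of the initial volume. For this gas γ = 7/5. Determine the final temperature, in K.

1140 K

P₁ = nRT₁/V₁ = 2.33×8.314×498/16.7 = 578 kPa.
Adiabatic: TV^(γ−1) = const ⇒ T₂ = 498×(7.94)^0.400 = 1140 K; PV^γ = const ⇒ P₂ = 10500 kPa.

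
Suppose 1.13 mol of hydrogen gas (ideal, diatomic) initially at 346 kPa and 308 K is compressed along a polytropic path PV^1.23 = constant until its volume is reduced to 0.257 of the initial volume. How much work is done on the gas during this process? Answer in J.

V₁ = nRT₁/P₁ = 1.13×8.314×308/346 = 8.36 L.
Polytropic n=1.23: T₂ = T₁(V₁/V₂)^(n−1) = 308×(3.89)^0.23 = 421 K; P₂ = P₁(V₁/V₂)^n = 1840 kPa.
W = (P₁V₁−P₂V₂)/(n−1) = (346×8.36−1840×2.15)/0.23 = -4620 J.
Work done on the gas = −W_by = 4620 J.

4620 J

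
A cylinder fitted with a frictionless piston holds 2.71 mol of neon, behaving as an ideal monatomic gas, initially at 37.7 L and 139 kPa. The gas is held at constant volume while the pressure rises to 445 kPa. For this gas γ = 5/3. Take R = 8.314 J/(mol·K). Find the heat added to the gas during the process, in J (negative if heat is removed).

17300 J

T₁ = P₁V₁/(nR) = 139×37.7/(2.71×8.314) = 233 K.
Isochoric: V stays 37.7 L; P/T = const ⇒ T₂ = 745 K, P₂ = 445 kPa.
W = 0 (no volume change).
ΔU = nCvΔT = 2.71×12.5×(745−233) = 17300 J.
Q = ΔU = 17300 J.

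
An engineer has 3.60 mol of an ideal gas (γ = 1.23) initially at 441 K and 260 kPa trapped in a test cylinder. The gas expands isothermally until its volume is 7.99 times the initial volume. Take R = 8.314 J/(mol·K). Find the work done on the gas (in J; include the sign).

V₁ = nRT₁/P₁ = 3.60×8.314×441/260 = 50.8 L.
Isothermal: T stays 441 K; PV = const ⇒ V₂ = 406 L, P₂ = 32.5 kPa.
W = nRT ln(V₂/V₁) = 3.60×8.314×441×ln(7.99) = 27400 J.
Work done on the gas = −W_by = -27400 J.

-27400 J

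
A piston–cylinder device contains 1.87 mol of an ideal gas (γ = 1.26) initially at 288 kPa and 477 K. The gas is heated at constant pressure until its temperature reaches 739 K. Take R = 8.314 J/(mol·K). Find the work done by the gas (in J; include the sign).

V₁ = nRT₁/P₁ = 1.87×8.314×477/288 = 25.8 L.
Isobaric: P stays 288 kPa; V/T = const ⇒ T₂ = 739 K, V₂ = 39.9 L.
W = PΔV = 288×(39.9−25.8) kPa·L = 4070 J.

4070 J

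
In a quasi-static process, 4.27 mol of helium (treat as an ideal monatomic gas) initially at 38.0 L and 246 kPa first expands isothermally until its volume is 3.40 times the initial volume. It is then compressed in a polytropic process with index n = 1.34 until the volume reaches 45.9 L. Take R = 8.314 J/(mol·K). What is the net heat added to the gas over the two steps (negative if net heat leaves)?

5760 J

T₁ = P₁V₁/(nR) = 246×38.0/(4.27×8.314) = 263 K.
Step 1 — Isothermal: T stays 263 K; PV = const ⇒ V₂ = 129 L, P₂ = 72.4 kPa.
ΔU = 0 (ideal gas, T constant).
W = nRT ln(V₂/V₁) = 4.27×8.314×263×ln(3.40) = 11400 J.
Q = ΔU + W = 11400 J.
State after step 1: P = 72.4 kPa, V = 129 L, T = 263 K.
Step 2 — Polytropic n=1.34: T₂ = T₁(V₁/V₂)^(n−1) = 263×(2.81)^0.34 = 374 K; P₂ = P₁(V₁/V₂)^n = 290 kPa.
W = (P₁V₁−P₂V₂)/(n−1) = (72.4×129−290×45.9)/0.34 = -11600 J.
ΔU = nCvΔT = 4.27×12.5×(374−263) = 5910 J.
Q = ΔU + W = -5680 J.
Net over both steps: W = -155 J, Q = 5760 J, ΔU = 5910 J.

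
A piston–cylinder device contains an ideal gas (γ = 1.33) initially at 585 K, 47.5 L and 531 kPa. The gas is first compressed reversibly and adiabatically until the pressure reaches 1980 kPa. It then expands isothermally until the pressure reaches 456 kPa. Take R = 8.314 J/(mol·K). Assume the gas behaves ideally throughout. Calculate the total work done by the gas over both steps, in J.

21800 J

n = P₁V₁/(RT₁) = 531×47.5/(8.314×585) = 5.19 mol.
Step 1 — Adiabatic: T₂/T₁ = (P₂/P₁)^((γ−1)/γ) ⇒ T₂ = 585×(3.73)^0.248 = 811 K; V₂ = 17.7 L.
ΔU = nCvΔT = 5.19×25.2×(811−585) = 29500 J.
Q = 0 for an adiabatic process, so W = −ΔU = -29500 J.
State after step 1: P = 1980 kPa, V = 17.7 L, T = 811 K.
Step 2 — Isothermal: T stays 811 K; PV = const ⇒ V₂ = 76.7 L, P₂ = 456 kPa.
ΔU = 0 (ideal gas, T constant).
W = nRT ln(V₂/V₁) = 5.19×8.314×811×ln(4.34) = 51300 J.
Q = ΔU + W = 51300 J.
Net over both steps: W = 21800 J, Q = 51300 J, ΔU = 29500 J.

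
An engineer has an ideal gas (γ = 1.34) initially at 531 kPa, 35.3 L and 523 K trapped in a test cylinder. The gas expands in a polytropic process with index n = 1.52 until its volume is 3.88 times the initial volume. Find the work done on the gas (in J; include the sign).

n = P₁V₁/(RT₁) = 531×35.3/(8.314×523) = 4.31 mol.
Polytropic n=1.52: T₂ = T₁(V₁/V₂)^(n−1) = 523×(0.258)^0.52 = 258 K; P₂ = P₁(V₁/V₂)^n = 67.6 kPa.
W = (P₁V₁−P₂V₂)/(n−1) = (531×35.3−67.6×137)/0.52 = 18200 J.
Work done on the gas = −W_by = -18200 J.

-18200 J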